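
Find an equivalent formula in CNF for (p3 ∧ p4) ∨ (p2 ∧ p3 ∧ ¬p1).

p3 ∧ (p4 ∨ p2) ∧ (p4 ∨ ¬p1)

(p3 ∧ p4) ∨ (p2 ∧ p3 ∧ ¬p1)
= (p3 ∨ p2) ∧ (p3 ∨ p3) ∧ (p3 ∨ ¬p1) ∧ (p4 ∨ p2) ∧ (p4 ∨ p3) ∧ (p4 ∨ ¬p1)   (distribute ∨ over ∧)
= p3 ∧ (p4 ∨ p2) ∧ (p4 ∨ ¬p1)   (simplify)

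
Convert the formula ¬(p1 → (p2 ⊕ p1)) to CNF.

p1 ∧ (¬p1 ∨ p2)

¬(p1 → (p2 ⊕ p1))
⇔ ¬(¬p1 ∨ (p2 ⊕ p1))   [eliminate →]
⇔ ¬(¬p1 ∨ ((p2 ∨ p1) ∧ ¬(p2 ∧ p1)))   [expand ⊕]
⇔ ¬¬p1 ∧ ¬((p2 ∨ p1) ∧ ¬(p2 ∧ p1))   [De Morgan]
⇔ p1 ∧ ¬((p2 ∨ p1) ∧ ¬(p2 ∧ p1))   [double negation]
⇔ p1 ∧ (¬(p2 ∨ p1) ∨ ¬¬(p2 ∧ p1))   [De Morgan]
⇔ p1 ∧ ((¬p2 ∧ ¬p1) ∨ ¬¬(p2 ∧ p1))   [De Morgan]
⇔ p1 ∧ ((¬p2 ∧ ¬p1) ∨ (p2 ∧ p1))   [double negation]
⇔ p1 ∧ (¬p2 ∨ p2) ∧ (¬p2 ∨ p1) ∧ (¬p1 ∨ p2) ∧ (¬p1 ∨ p1)   [distribute ∨ over ∧]
⇔ p1 ∧ (¬p1 ∨ p2)   [simplify]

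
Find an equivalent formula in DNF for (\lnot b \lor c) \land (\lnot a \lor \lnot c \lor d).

(\lnot b \lor c) \land (\lnot a \lor \lnot c \lor d)
= (\lnot b \land \lnot a) \lor (\lnot b \land \lnot c) \lor (\lnot b \land d) \lor (c \land \lnot a) \lor (c \land \lnot c) \lor (c \land d)   (distribute \land over \lor)
= (\lnot b \land \lnot a) \lor (\lnot b \land \lnot c) \lor (\lnot b \land d) \lor (c \land \lnot a) \lor (c \land d)   (simplify)

(\lnot b \land \lnot a) \lor (\lnot b \land \lnot c) \lor (\lnot b \land d) \lor (c \land \lnot a) \lor (c \land d)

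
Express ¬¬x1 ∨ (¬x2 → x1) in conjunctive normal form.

x1 ∨ x2

¬¬x1 ∨ (¬x2 → x1)
⇔ ¬¬x1 ∨ ¬¬x2 ∨ x1   [eliminate →]
⇔ x1 ∨ ¬¬x2 ∨ x1   [double negation]
⇔ x1 ∨ x2 ∨ x1   [double negation]
⇔ x1 ∨ x2   [simplify]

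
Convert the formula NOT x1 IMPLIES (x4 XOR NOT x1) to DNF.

NOT x1 IMPLIES (x4 XOR NOT x1)
≡ NOT NOT x1 OR (x4 XOR NOT x1)   [eliminate IMPLIES]
≡ NOT NOT x1 OR (x4 AND NOT NOT x1) OR (NOT x4 AND NOT x1)   [expand XOR]
≡ x1 OR (x4 AND NOT NOT x1) OR (NOT x4 AND NOT x1)   [double negation]
≡ x1 OR (x4 AND x1) OR (NOT x4 AND NOT x1)   [double negation]
≡ x1 OR (NOT x4 AND NOT x1)   [simplify]

x1 OR (NOT x4 AND NOT x1)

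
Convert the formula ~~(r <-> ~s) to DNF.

~~(r <-> ~s)
⇔ ~~((r -> ~s) & (~s -> r))   — eliminate <->
⇔ ~~((~r | ~s) & (~s -> r))   — eliminate ->
⇔ ~~((~r | ~s) & (~~s | r))   — eliminate ->
⇔ (~r | ~s) & (~~s | r)   — double negation
⇔ (~r | ~s) & (s | r)   — double negation
⇔ (~r & s) | (~r & r) | (~s & s) | (~s & r)   — distribute & over |
⇔ (~r & s) | (~s & r)   — simplify

(~r & s) | (~s & r)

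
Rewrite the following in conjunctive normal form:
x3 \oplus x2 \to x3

x3 \oplus x2 \to x3
≡ \lnot (x3 \oplus x2) \lor x3   [eliminate \to]
≡ \lnot ((x3 \lor x2) \land \lnot (x3 \land x2)) \lor x3   [expand \oplus]
≡ \lnot (x3 \lor x2) \lor \lnot \lnot (x3 \land x2) \lor x3   [De Morgan]
≡ \lnot x3 \land \lnot x2 \lor \lnot \lnot (x3 \land x2) \lor x3   [De Morgan]
≡ \lnot x3 \land \lnot x2 \lor x3 \land x2 \lor x3   [double negation]
≡ (\lnot x3 \lor x3 \lor x3) \land (\lnot x3 \lor x2 \lor x3) \land (\lnot x2 \lor x3 \lor x3) \land (\lnot x2 \lor x2 \lor x3)   [distribute \lor over \land]
≡ \lnot x2 \lor x3   [simplify]

\lnot x2 \lor x3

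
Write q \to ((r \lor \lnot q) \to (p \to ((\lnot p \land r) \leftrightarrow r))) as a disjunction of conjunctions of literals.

\lnot q \lor \lnot p \lor \lnot r

q \to ((r \lor \lnot q) \to (p \to ((\lnot p \land r) \leftrightarrow r)))
≡ \lnot q \lor ((r \lor \lnot q) \to (p \to ((\lnot p \land r) \leftrightarrow r)))   (eliminate \to)
≡ \lnot q \lor \lnot (r \lor \lnot q) \lor (p \to ((\lnot p \land r) \leftrightarrow r))   (eliminate \to)
≡ \lnot q \lor \lnot (r \lor \lnot q) \lor \lnot p \lor ((\lnot p \land r) \leftrightarrow r)   (eliminate \to)
≡ \lnot q \lor \lnot (r \lor \lnot q) \lor \lnot p \lor (((\lnot p \land r) \to r) \land (r \to (\lnot p \land r)))   (eliminate \leftrightarrow)
≡ \lnot q \lor \lnot (r \lor \lnot q) \lor \lnot p \lor ((\lnot (\lnot p \land r) \lor r) \land (r \to (\lnot p \land r)))   (eliminate \to)
≡ \lnot q \lor \lnot (r \lor \lnot q) \lor \lnot p \lor ((\lnot (\lnot p \land r) \lor r) \land (\lnot r \lor (\lnot p \land r)))   (eliminate \to)
≡ \lnot q \lor (\lnot r \land \lnot \lnot q) \lor \lnot p \lor ((\lnot (\lnot p \land r) \lor r) \land (\lnot r \lor (\lnot p \land r)))   (De Morgan)
≡ \lnot q \lor (\lnot r \land q) \lor \lnot p \lor ((\lnot (\lnot p \land r) \lor r) \land (\lnot r \lor (\lnot p \land r)))   (double negation)
≡ \lnot q \lor (\lnot r \land q) \lor \lnot p \lor ((\lnot \lnot p \lor \lnot r \lor r) \land (\lnot r \lor (\lnot p \land r)))   (De Morgan)
≡ \lnot q \lor (\lnot r \land q) \lor \lnot p \lor ((p \lor \lnot r \lor r) \land (\lnot r \lor (\lnot p \land r)))   (double negation)
≡ \lnot q \lor (\lnot r \land q) \lor \lnot p \lor (p \land \lnot r) \lor (p \land \lnot p \land r) \lor (\lnot r \land \lnot r) \lor (\lnot r \land \lnot p \land r) \lor (r \land \lnot r) \lor (r \land \lnot p \land r)   (distribute \land over \lor)
≡ \lnot q \lor \lnot p \lor \lnot r   (simplify)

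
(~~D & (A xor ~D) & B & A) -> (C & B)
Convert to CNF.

(~~D & (A xor ~D) & B & A) -> (C & B)
≡ ~(~~D & (A xor ~D) & B & A) | (C & B)   [eliminate ->]
≡ ~(~~D & (A | ~D) & ~(A & ~D) & B & A) | (C & B)   [expand xor]
≡ ~~~D | ~(A | ~D) | ~~(A & ~D) | ~B | ~A | (C & B)   [De Morgan]
≡ ~D | ~(A | ~D) | ~~(A & ~D) | ~B | ~A | (C & B)   [double negation]
≡ ~D | (~A & ~~D) | ~~(A & ~D) | ~B | ~A | (C & B)   [De Morgan]
≡ ~D | (~A & D) | ~~(A & ~D) | ~B | ~A | (C & B)   [double negation]
≡ ~D | (~A & D) | (A & ~D) | ~B | ~A | (C & B)   [double negation]
≡ (~D | ~A | A | ~B | ~A | C) & (~D | ~A | A | ~B | ~A | B) & (~D | ~A | ~D | ~B | ~A | C) & (~D | ~A | ~D | ~B | ~A | B) & (~D | D | A | ~B | ~A | C) & (~D | D | A | ~B | ~A | B) & (~D | D | ~D | ~B | ~A | C) & (~D | D | ~D | ~B | ~A | B)   [distribute | over &]
≡ ~D | ~A | ~B | C   [simplify]

~D | ~A | ~B | C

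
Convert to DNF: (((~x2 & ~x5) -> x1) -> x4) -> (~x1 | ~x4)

(((~x2 & ~x5) -> x1) -> x4) -> (~x1 | ~x4)
≡ ~(((~x2 & ~x5) -> x1) -> x4) | ~x1 | ~x4   (eliminate ->)
≡ ~(~((~x2 & ~x5) -> x1) | x4) | ~x1 | ~x4   (eliminate ->)
≡ ~(~(~(~x2 & ~x5) | x1) | x4) | ~x1 | ~x4   (eliminate ->)
≡ (~~(~(~x2 & ~x5) | x1) & ~x4) | ~x1 | ~x4   (De Morgan)
≡ ((~(~x2 & ~x5) | x1) & ~x4) | ~x1 | ~x4   (double negation)
≡ ((~~x2 | ~~x5 | x1) & ~x4) | ~x1 | ~x4   (De Morgan)
≡ ((x2 | ~~x5 | x1) & ~x4) | ~x1 | ~x4   (double negation)
≡ ((x2 | x5 | x1) & ~x4) | ~x1 | ~x4   (double negation)
≡ (x2 & ~x4) | (x5 & ~x4) | (x1 & ~x4) | ~x1 | ~x4   (distribute & over |)
≡ ~x1 | ~x4   (simplify)

~x1 | ~x4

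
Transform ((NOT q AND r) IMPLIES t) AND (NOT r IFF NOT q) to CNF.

((NOT q AND r) IMPLIES t) AND (NOT r IFF NOT q)
= (NOT (NOT q AND r) OR t) AND (NOT r IFF NOT q)   (eliminate IMPLIES)
= (NOT (NOT q AND r) OR t) AND (NOT r IMPLIES NOT q) AND (NOT q IMPLIES NOT r)   (eliminate IFF)
= (NOT (NOT q AND r) OR t) AND (NOT NOT r OR NOT q) AND (NOT q IMPLIES NOT r)   (eliminate IMPLIES)
= (NOT (NOT q AND r) OR t) AND (NOT NOT r OR NOT q) AND (NOT NOT q OR NOT r)   (eliminate IMPLIES)
= (NOT NOT q OR NOT r OR t) AND (NOT NOT r OR NOT q) AND (NOT NOT q OR NOT r)   (De Morgan)
= (q OR NOT r OR t) AND (NOT NOT r OR NOT q) AND (NOT NOT q OR NOT r)   (double negation)
= (q OR NOT r OR t) AND (r OR NOT q) AND (NOT NOT q OR NOT r)   (double negation)
= (q OR NOT r OR t) AND (r OR NOT q) AND (q OR NOT r)   (double negation)
= (r OR NOT q) AND (q OR NOT r)   (simplify)

(r OR NOT q) AND (q OR NOT r)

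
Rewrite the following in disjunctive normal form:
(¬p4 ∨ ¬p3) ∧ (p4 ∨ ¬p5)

¬p4 ∧ ¬p5 ∨ ¬p3 ∧ p4 ∨ ¬p3 ∧ ¬p5

(¬p4 ∨ ¬p3) ∧ (p4 ∨ ¬p5)
⇔ ¬p4 ∧ p4 ∨ ¬p4 ∧ ¬p5 ∨ ¬p3 ∧ p4 ∨ ¬p3 ∧ ¬p5   — distribute ∧ over ∨
⇔ ¬p4 ∧ ¬p5 ∨ ¬p3 ∧ p4 ∨ ¬p3 ∧ ¬p5   — simplify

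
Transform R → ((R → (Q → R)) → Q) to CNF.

¬R ∨ Q

R → ((R → (Q → R)) → Q)
= ¬R ∨ ((R → (Q → R)) → Q)   — eliminate →
= ¬R ∨ ¬(R → (Q → R)) ∨ Q   — eliminate →
= ¬R ∨ ¬(¬R ∨ (Q → R)) ∨ Q   — eliminate →
= ¬R ∨ ¬(¬R ∨ ¬Q ∨ R) ∨ Q   — eliminate →
= ¬R ∨ (¬¬R ∧ ¬¬Q ∧ ¬R) ∨ Q   — De Morgan
= ¬R ∨ (R ∧ ¬¬Q ∧ ¬R) ∨ Q   — double negation
= ¬R ∨ (R ∧ Q ∧ ¬R) ∨ Q   — double negation
= (¬R ∨ R ∨ Q) ∧ (¬R ∨ Q ∨ Q) ∧ (¬R ∨ ¬R ∨ Q)   — distribute ∨ over ∧
= ¬R ∨ Q   — simplify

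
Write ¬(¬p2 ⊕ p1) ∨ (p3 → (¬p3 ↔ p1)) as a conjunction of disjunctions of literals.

¬p1 ∨ ¬p2 ∨ ¬p3

¬(¬p2 ⊕ p1) ∨ (p3 → (¬p3 ↔ p1))
≡ ¬((¬p2 ∨ p1) ∧ ¬(¬p2 ∧ p1)) ∨ (p3 → (¬p3 ↔ p1))   [expand ⊕]
≡ ¬((¬p2 ∨ p1) ∧ ¬(¬p2 ∧ p1)) ∨ ¬p3 ∨ (¬p3 ↔ p1)   [eliminate →]
≡ ¬((¬p2 ∨ p1) ∧ ¬(¬p2 ∧ p1)) ∨ ¬p3 ∨ ((¬p3 → p1) ∧ (p1 → ¬p3))   [eliminate ↔]
≡ ¬((¬p2 ∨ p1) ∧ ¬(¬p2 ∧ p1)) ∨ ¬p3 ∨ ((¬¬p3 ∨ p1) ∧ (p1 → ¬p3))   [eliminate →]
≡ ¬((¬p2 ∨ p1) ∧ ¬(¬p2 ∧ p1)) ∨ ¬p3 ∨ ((¬¬p3 ∨ p1) ∧ (¬p1 ∨ ¬p3))   [eliminate →]
≡ ¬(¬p2 ∨ p1) ∨ ¬¬(¬p2 ∧ p1) ∨ ¬p3 ∨ ((¬¬p3 ∨ p1) ∧ (¬p1 ∨ ¬p3))   [De Morgan]
≡ (¬¬p2 ∧ ¬p1) ∨ ¬¬(¬p2 ∧ p1) ∨ ¬p3 ∨ ((¬¬p3 ∨ p1) ∧ (¬p1 ∨ ¬p3))   [De Morgan]
≡ (p2 ∧ ¬p1) ∨ ¬¬(¬p2 ∧ p1) ∨ ¬p3 ∨ ((¬¬p3 ∨ p1) ∧ (¬p1 ∨ ¬p3))   [double negation]
≡ (p2 ∧ ¬p1) ∨ (¬p2 ∧ p1) ∨ ¬p3 ∨ ((¬¬p3 ∨ p1) ∧ (¬p1 ∨ ¬p3))   [double negation]
≡ (p2 ∧ ¬p1) ∨ (¬p2 ∧ p1) ∨ ¬p3 ∨ ((p3 ∨ p1) ∧ (¬p1 ∨ ¬p3))   [double negation]
≡ (p2 ∨ ¬p2 ∨ ¬p3 ∨ p3 ∨ p1) ∧ (p2 ∨ ¬p2 ∨ ¬p3 ∨ ¬p1 ∨ ¬p3) ∧ (p2 ∨ p1 ∨ ¬p3 ∨ p3 ∨ p1) ∧ (p2 ∨ p1 ∨ ¬p3 ∨ ¬p1 ∨ ¬p3) ∧ (¬p1 ∨ ¬p2 ∨ ¬p3 ∨ p3 ∨ p1) ∧ (¬p1 ∨ ¬p2 ∨ ¬p3 ∨ ¬p1 ∨ ¬p3) ∧ (¬p1 ∨ p1 ∨ ¬p3 ∨ p3 ∨ p1) ∧ (¬p1 ∨ p1 ∨ ¬p3 ∨ ¬p1 ∨ ¬p3)   [distribute ∨ over ∧]
≡ ¬p1 ∨ ¬p2 ∨ ¬p3   [simplify]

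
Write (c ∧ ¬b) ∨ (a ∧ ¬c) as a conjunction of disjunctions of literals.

(c ∧ ¬b) ∨ (a ∧ ¬c)
≡ (c ∨ a) ∧ (c ∨ ¬c) ∧ (¬b ∨ a) ∧ (¬b ∨ ¬c)   [distribute ∨ over ∧]
≡ (c ∨ a) ∧ (¬b ∨ a) ∧ (¬b ∨ ¬c)   [simplify]

(c ∨ a) ∧ (¬b ∨ a) ∧ (¬b ∨ ¬c)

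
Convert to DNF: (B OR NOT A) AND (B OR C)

(B OR NOT A) AND (B OR C)
≡ (B AND B) OR (B AND C) OR (NOT A AND B) OR (NOT A AND C)   (distribute AND over OR)
≡ B OR (NOT A AND C)   (simplify)

B OR (NOT A AND C)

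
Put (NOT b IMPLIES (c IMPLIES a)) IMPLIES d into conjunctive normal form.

(NOT b IMPLIES (c IMPLIES a)) IMPLIES d
⇔ NOT (NOT b IMPLIES (c IMPLIES a)) OR d   — eliminate IMPLIES
⇔ NOT (NOT NOT b OR (c IMPLIES a)) OR d   — eliminate IMPLIES
⇔ NOT (NOT NOT b OR NOT c OR a) OR d   — eliminate IMPLIES
⇔ (NOT NOT NOT b AND NOT NOT c AND NOT a) OR d   — De Morgan
⇔ (NOT b AND NOT NOT c AND NOT a) OR d   — double negation
⇔ (NOT b AND c AND NOT a) OR d   — double negation
⇔ (NOT b OR d) AND (c OR d) AND (NOT a OR d)   — distribute OR over AND

(NOT b OR d) AND (c OR d) AND (NOT a OR d)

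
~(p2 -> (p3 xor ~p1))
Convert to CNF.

p2 & (~p3 | ~p1) & (p1 | p3)

~(p2 -> (p3 xor ~p1))
= ~(~p2 | (p3 xor ~p1))   [eliminate ->]
= ~(~p2 | ((p3 | ~p1) & ~(p3 & ~p1)))   [expand xor]
= ~~p2 & ~((p3 | ~p1) & ~(p3 & ~p1))   [De Morgan]
= p2 & ~((p3 | ~p1) & ~(p3 & ~p1))   [double negation]
= p2 & (~(p3 | ~p1) | ~~(p3 & ~p1))   [De Morgan]
= p2 & ((~p3 & ~~p1) | ~~(p3 & ~p1))   [De Morgan]
= p2 & ((~p3 & p1) | ~~(p3 & ~p1))   [double negation]
= p2 & ((~p3 & p1) | (p3 & ~p1))   [double negation]
= p2 & (~p3 | p3) & (~p3 | ~p1) & (p1 | p3) & (p1 | ~p1)   [distribute | over &]
= p2 & (~p3 | ~p1) & (p1 | p3)   [simplify]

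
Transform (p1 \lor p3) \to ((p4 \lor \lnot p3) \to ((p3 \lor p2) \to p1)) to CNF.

\lnot p3 \lor \lnot p4 \lor p1

(p1 \lor p3) \to ((p4 \lor \lnot p3) \to ((p3 \lor p2) \to p1))
≡ \lnot (p1 \lor p3) \lor ((p4 \lor \lnot p3) \to ((p3 \lor p2) \to p1))   [eliminate \to]
≡ \lnot (p1 \lor p3) \lor \lnot (p4 \lor \lnot p3) \lor ((p3 \lor p2) \to p1)   [eliminate \to]
≡ \lnot (p1 \lor p3) \lor \lnot (p4 \lor \lnot p3) \lor \lnot (p3 \lor p2) \lor p1   [eliminate \to]
≡ (\lnot p1 \land \lnot p3) \lor \lnot (p4 \lor \lnot p3) \lor \lnot (p3 \lor p2) \lor p1   [De Morgan]
≡ (\lnot p1 \land \lnot p3) \lor (\lnot p4 \land \lnot \lnot p3) \lor \lnot (p3 \lor p2) \lor p1   [De Morgan]
≡ (\lnot p1 \land \lnot p3) \lor (\lnot p4 \land p3) \lor \lnot (p3 \lor p2) \lor p1   [double negation]
≡ (\lnot p1 \land \lnot p3) \lor (\lnot p4 \land p3) \lor (\lnot p3 \land \lnot p2) \lor p1   [De Morgan]
≡ (\lnot p1 \lor \lnot p4 \lor \lnot p3 \lor p1) \land (\lnot p1 \lor \lnot p4 \lor \lnot p2 \lor p1) \land (\lnot p1 \lor p3 \lor \lnot p3 \lor p1) \land (\lnot p1 \lor p3 \lor \lnot p2 \lor p1) \land (\lnot p3 \lor \lnot p4 \lor \lnot p3 \lor p1) \land (\lnot p3 \lor \lnot p4 \lor \lnot p2 \lor p1) \land (\lnot p3 \lor p3 \lor \lnot p3 \lor p1) \land (\lnot p3 \lor p3 \lor \lnot p2 \lor p1)   [distribute \lor over \land]
≡ \lnot p3 \lor \lnot p4 \lor p1   [simplify]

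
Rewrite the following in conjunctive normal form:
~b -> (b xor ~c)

b | ~c

~b -> (b xor ~c)
⇔ ~~b | (b xor ~c)   (eliminate ->)
⇔ ~~b | ((b | ~c) & ~(b & ~c))   (expand xor)
⇔ b | ((b | ~c) & ~(b & ~c))   (double negation)
⇔ b | ((b | ~c) & (~b | ~~c))   (De Morgan)
⇔ b | ((b | ~c) & (~b | c))   (double negation)
⇔ (b | b | ~c) & (b | ~b | c)   (distribute | over &)
⇔ b | ~c   (simplify)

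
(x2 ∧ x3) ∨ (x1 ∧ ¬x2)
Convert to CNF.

(x2 ∧ x3) ∨ (x1 ∧ ¬x2)
= (x2 ∨ x1) ∧ (x2 ∨ ¬x2) ∧ (x3 ∨ x1) ∧ (x3 ∨ ¬x2)
= (x2 ∨ x1) ∧ (x3 ∨ x1) ∧ (x3 ∨ ¬x2)

(x2 ∨ x1) ∧ (x3 ∨ x1) ∧ (x3 ∨ ¬x2)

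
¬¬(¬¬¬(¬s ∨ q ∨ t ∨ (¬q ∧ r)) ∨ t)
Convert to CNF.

¬¬(¬¬¬(¬s ∨ q ∨ t ∨ (¬q ∧ r)) ∨ t)
⇔ ¬¬¬(¬s ∨ q ∨ t ∨ (¬q ∧ r)) ∨ t   [double negation]
⇔ ¬(¬s ∨ q ∨ t ∨ (¬q ∧ r)) ∨ t   [double negation]
⇔ (¬¬s ∧ ¬q ∧ ¬t ∧ ¬(¬q ∧ r)) ∨ t   [De Morgan]
⇔ (s ∧ ¬q ∧ ¬t ∧ ¬(¬q ∧ r)) ∨ t   [double negation]
⇔ (s ∧ ¬q ∧ ¬t ∧ (¬¬q ∨ ¬r)) ∨ t   [De Morgan]
⇔ (s ∧ ¬q ∧ ¬t ∧ (q ∨ ¬r)) ∨ t   [double negation]
⇔ (s ∨ t) ∧ (¬q ∨ t) ∧ (¬t ∨ t) ∧ (q ∨ ¬r ∨ t)   [distribute ∨ over ∧]
⇔ (s ∨ t) ∧ (¬q ∨ t) ∧ (q ∨ ¬r ∨ t)   [simplify]

(s ∨ t) ∧ (¬q ∨ t) ∧ (q ∨ ¬r ∨ t)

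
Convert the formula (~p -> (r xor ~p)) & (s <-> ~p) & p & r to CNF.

(~s | ~p) & p & r

(~p -> (r xor ~p)) & (s <-> ~p) & p & r
⇔ (~~p | (r xor ~p)) & (s <-> ~p) & p & r   [eliminate ->]
⇔ (~~p | ((r | ~p) & ~(r & ~p))) & (s <-> ~p) & p & r   [expand xor]
⇔ (~~p | ((r | ~p) & ~(r & ~p))) & (s -> ~p) & (~p -> s) & p & r   [eliminate <->]
⇔ (~~p | ((r | ~p) & ~(r & ~p))) & (~s | ~p) & (~p -> s) & p & r   [eliminate ->]
⇔ (~~p | ((r | ~p) & ~(r & ~p))) & (~s | ~p) & (~~p | s) & p & r   [eliminate ->]
⇔ (p | ((r | ~p) & ~(r & ~p))) & (~s | ~p) & (~~p | s) & p & r   [double negation]
⇔ (p | ((r | ~p) & (~r | ~~p))) & (~s | ~p) & (~~p | s) & p & r   [De Morgan]
⇔ (p | ((r | ~p) & (~r | p))) & (~s | ~p) & (~~p | s) & p & r   [double negation]
⇔ (p | ((r | ~p) & (~r | p))) & (~s | ~p) & (p | s) & p & r   [double negation]
⇔ (p | r | ~p) & (p | ~r | p) & (~s | ~p) & (p | s) & p & r   [distribute | over &]
⇔ (~s | ~p) & p & r   [simplify]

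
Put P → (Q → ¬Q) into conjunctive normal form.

¬P ∨ ¬Q

P → (Q → ¬Q)
≡ ¬P ∨ (Q → ¬Q)   — eliminate →
≡ ¬P ∨ ¬Q ∨ ¬Q   — eliminate →
≡ ¬P ∨ ¬Q   — simplify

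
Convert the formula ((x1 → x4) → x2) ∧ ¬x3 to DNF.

((x1 → x4) → x2) ∧ ¬x3
≡ (¬(x1 → x4) ∨ x2) ∧ ¬x3   (eliminate →)
≡ (¬(¬x1 ∨ x4) ∨ x2) ∧ ¬x3   (eliminate →)
≡ ((¬¬x1 ∧ ¬x4) ∨ x2) ∧ ¬x3   (De Morgan)
≡ ((x1 ∧ ¬x4) ∨ x2) ∧ ¬x3   (double negation)
≡ (x1 ∧ ¬x4 ∧ ¬x3) ∨ (x2 ∧ ¬x3)   (distribute ∧ over ∨)

(x1 ∧ ¬x4 ∧ ¬x3) ∨ (x2 ∧ ¬x3)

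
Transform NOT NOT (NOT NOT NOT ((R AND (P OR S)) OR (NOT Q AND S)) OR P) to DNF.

(NOT R AND Q) OR (NOT R AND NOT S) OR (NOT P AND NOT S) OR P

NOT NOT (NOT NOT NOT ((R AND (P OR S)) OR (NOT Q AND S)) OR P)
⇔ NOT NOT NOT ((R AND (P OR S)) OR (NOT Q AND S)) OR P   (double negation)
⇔ NOT ((R AND (P OR S)) OR (NOT Q AND S)) OR P   (double negation)
⇔ (NOT (R AND (P OR S)) AND NOT (NOT Q AND S)) OR P   (De Morgan)
⇔ ((NOT R OR NOT (P OR S)) AND NOT (NOT Q AND S)) OR P   (De Morgan)
⇔ ((NOT R OR (NOT P AND NOT S)) AND NOT (NOT Q AND S)) OR P   (De Morgan)
⇔ ((NOT R OR (NOT P AND NOT S)) AND (NOT NOT Q OR NOT S)) OR P   (De Morgan)
⇔ ((NOT R OR (NOT P AND NOT S)) AND (Q OR NOT S)) OR P   (double negation)
⇔ (NOT R AND Q) OR (NOT R AND NOT S) OR (NOT P AND NOT S AND Q) OR (NOT P AND NOT S AND NOT S) OR P   (distribute AND over OR)
⇔ (NOT R AND Q) OR (NOT R AND NOT S) OR (NOT P AND NOT S) OR P   (simplify)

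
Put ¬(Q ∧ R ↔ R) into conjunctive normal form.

R ∧ (¬R ∨ ¬Q)

¬(Q ∧ R ↔ R)
≡ ¬((Q ∧ R → R) ∧ (R → Q ∧ R))   [eliminate ↔]
≡ ¬((¬(Q ∧ R) ∨ R) ∧ (R → Q ∧ R))   [eliminate →]
≡ ¬((¬(Q ∧ R) ∨ R) ∧ (¬R ∨ Q ∧ R))   [eliminate →]
≡ ¬(¬(Q ∧ R) ∨ R) ∨ ¬(¬R ∨ Q ∧ R)   [De Morgan]
≡ ¬¬(Q ∧ R) ∧ ¬R ∨ ¬(¬R ∨ Q ∧ R)   [De Morgan]
≡ Q ∧ R ∧ ¬R ∨ ¬(¬R ∨ Q ∧ R)   [double negation]
≡ Q ∧ R ∧ ¬R ∨ ¬¬R ∧ ¬(Q ∧ R)   [De Morgan]
≡ Q ∧ R ∧ ¬R ∨ R ∧ ¬(Q ∧ R)   [double negation]
≡ Q ∧ R ∧ ¬R ∨ R ∧ (¬Q ∨ ¬R)   [De Morgan]
≡ (Q ∨ R) ∧ (Q ∨ ¬Q ∨ ¬R) ∧ (R ∨ R) ∧ (R ∨ ¬Q ∨ ¬R) ∧ (¬R ∨ R) ∧ (¬R ∨ ¬Q ∨ ¬R)   [distribute ∨ over ∧]
≡ R ∧ (¬R ∨ ¬Q)   [simplify]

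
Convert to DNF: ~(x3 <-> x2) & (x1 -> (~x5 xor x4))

~(x3 <-> x2) & (x1 -> (~x5 xor x4))
= ~((x3 -> x2) & (x2 -> x3)) & (x1 -> (~x5 xor x4))   — eliminate <->
= ~((~x3 | x2) & (x2 -> x3)) & (x1 -> (~x5 xor x4))   — eliminate ->
= ~((~x3 | x2) & (~x2 | x3)) & (x1 -> (~x5 xor x4))   — eliminate ->
= ~((~x3 | x2) & (~x2 | x3)) & (~x1 | (~x5 xor x4))   — eliminate ->
= ~((~x3 | x2) & (~x2 | x3)) & (~x1 | (~x5 & ~x4) | (~~x5 & x4))   — expand xor
= (~(~x3 | x2) | ~(~x2 | x3)) & (~x1 | (~x5 & ~x4) | (~~x5 & x4))   — De Morgan
= ((~~x3 & ~x2) | ~(~x2 | x3)) & (~x1 | (~x5 & ~x4) | (~~x5 & x4))   — De Morgan
= ((x3 & ~x2) | ~(~x2 | x3)) & (~x1 | (~x5 & ~x4) | (~~x5 & x4))   — double negation
= ((x3 & ~x2) | (~~x2 & ~x3)) & (~x1 | (~x5 & ~x4) | (~~x5 & x4))   — De Morgan
= ((x3 & ~x2) | (x2 & ~x3)) & (~x1 | (~x5 & ~x4) | (~~x5 & x4))   — double negation
= ((x3 & ~x2) | (x2 & ~x3)) & (~x1 | (~x5 & ~x4) | (x5 & x4))   — double negation
= (x3 & ~x2 & ~x1) | (x3 & ~x2 & ~x5 & ~x4) | (x3 & ~x2 & x5 & x4) | (x2 & ~x3 & ~x1) | (x2 & ~x3 & ~x5 & ~x4) | (x2 & ~x3 & x5 & x4)   — distribute & over |

(x3 & ~x2 & ~x1) | (x3 & ~x2 & ~x5 & ~x4) | (x3 & ~x2 & x5 & x4) | (x2 & ~x3 & ~x1) | (x2 & ~x3 & ~x5 & ~x4) | (x2 & ~x3 & x5 & x4)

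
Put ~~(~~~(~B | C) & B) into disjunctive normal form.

~~(~~~(~B | C) & B)
≡ ~~~(~B | C) & B
≡ ~(~B | C) & B
≡ ~~B & ~C & B
≡ B & ~C & B
≡ B & ~C

B & ~C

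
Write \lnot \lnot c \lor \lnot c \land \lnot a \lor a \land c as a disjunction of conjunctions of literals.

c \lor \lnot c \land \lnot a

\lnot \lnot c \lor \lnot c \land \lnot a \lor a \land c
≡ c \lor \lnot c \land \lnot a \lor a \land c
≡ c \lor \lnot c \land \lnot a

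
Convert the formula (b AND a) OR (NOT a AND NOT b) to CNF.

(b OR NOT a) AND (a OR NOT b)

(b AND a) OR (NOT a AND NOT b)
≡ (b OR NOT a) AND (b OR NOT b) AND (a OR NOT a) AND (a OR NOT b)   — distribute OR over AND
≡ (b OR NOT a) AND (a OR NOT b)   — simplify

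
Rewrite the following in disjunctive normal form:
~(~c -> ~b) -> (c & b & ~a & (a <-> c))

~(~c -> ~b) -> (c & b & ~a & (a <-> c))
= ~~(~c -> ~b) | (c & b & ~a & (a <-> c))   (eliminate ->)
= ~~(~~c | ~b) | (c & b & ~a & (a <-> c))   (eliminate ->)
= ~~(~~c | ~b) | (c & b & ~a & (a -> c) & (c -> a))   (eliminate <->)
= ~~(~~c | ~b) | (c & b & ~a & (~a | c) & (c -> a))   (eliminate ->)
= ~~(~~c | ~b) | (c & b & ~a & (~a | c) & (~c | a))   (eliminate ->)
= ~~c | ~b | (c & b & ~a & (~a | c) & (~c | a))   (double negation)
= c | ~b | (c & b & ~a & (~a | c) & (~c | a))   (double negation)
= c | ~b | (c & b & ~a & ~a & ~c) | (c & b & ~a & ~a & a) | (c & b & ~a & c & ~c) | (c & b & ~a & c & a)   (distribute & over |)
= c | ~b   (simplify)

c | ~b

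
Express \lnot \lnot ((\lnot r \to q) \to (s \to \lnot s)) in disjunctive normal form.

(\lnot r \land \lnot q) \lor \lnot s

\lnot \lnot ((\lnot r \to q) \to (s \to \lnot s))
≡ \lnot \lnot (\lnot (\lnot r \to q) \lor (s \to \lnot s))   (eliminate \to)
≡ \lnot \lnot (\lnot (\lnot \lnot r \lor q) \lor (s \to \lnot s))   (eliminate \to)
≡ \lnot \lnot (\lnot (\lnot \lnot r \lor q) \lor \lnot s \lor \lnot s)   (eliminate \to)
≡ \lnot (\lnot \lnot r \lor q) \lor \lnot s \lor \lnot s   (double negation)
≡ (\lnot \lnot \lnot r \land \lnot q) \lor \lnot s \lor \lnot s   (De Morgan)
≡ (\lnot r \land \lnot q) \lor \lnot s \lor \lnot s   (double negation)
≡ (\lnot r \land \lnot q) \lor \lnot s   (simplify)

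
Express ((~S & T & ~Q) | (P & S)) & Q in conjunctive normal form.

(~S | P) & (T | P) & (T | S) & (~Q | P) & (~Q | S) & Q

((~S & T & ~Q) | (P & S)) & Q
≡ (~S | P) & (~S | S) & (T | P) & (T | S) & (~Q | P) & (~Q | S) & Q   — distribute | over &
≡ (~S | P) & (T | P) & (T | S) & (~Q | P) & (~Q | S) & Q   — simplify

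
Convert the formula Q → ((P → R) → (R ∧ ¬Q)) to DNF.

¬Q ∨ (P ∧ ¬R)

Q → ((P → R) → (R ∧ ¬Q))
⇔ ¬Q ∨ ((P → R) → (R ∧ ¬Q))   [eliminate →]
⇔ ¬Q ∨ ¬(P → R) ∨ (R ∧ ¬Q)   [eliminate →]
⇔ ¬Q ∨ ¬(¬P ∨ R) ∨ (R ∧ ¬Q)   [eliminate →]
⇔ ¬Q ∨ (¬¬P ∧ ¬R) ∨ (R ∧ ¬Q)   [De Morgan]
⇔ ¬Q ∨ (P ∧ ¬R) ∨ (R ∧ ¬Q)   [double negation]
⇔ ¬Q ∨ (P ∧ ¬R)   [simplify]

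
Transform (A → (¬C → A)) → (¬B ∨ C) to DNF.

(A → (¬C → A)) → (¬B ∨ C)
≡ ¬(A → (¬C → A)) ∨ ¬B ∨ C   [eliminate →]
≡ ¬(¬A ∨ (¬C → A)) ∨ ¬B ∨ C   [eliminate →]
≡ ¬(¬A ∨ ¬¬C ∨ A) ∨ ¬B ∨ C   [eliminate →]
≡ (¬¬A ∧ ¬¬¬C ∧ ¬A) ∨ ¬B ∨ C   [De Morgan]
≡ (A ∧ ¬¬¬C ∧ ¬A) ∨ ¬B ∨ C   [double negation]
≡ (A ∧ ¬C ∧ ¬A) ∨ ¬B ∨ C   [double negation]
≡ ¬B ∨ C   [simplify]

¬B ∨ C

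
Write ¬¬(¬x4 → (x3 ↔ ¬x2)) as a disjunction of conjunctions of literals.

¬¬(¬x4 → (x3 ↔ ¬x2))
≡ ¬¬(¬¬x4 ∨ (x3 ↔ ¬x2))   — eliminate →
≡ ¬¬(¬¬x4 ∨ ((x3 → ¬x2) ∧ (¬x2 → x3)))   — eliminate ↔
≡ ¬¬(¬¬x4 ∨ ((¬x3 ∨ ¬x2) ∧ (¬x2 → x3)))   — eliminate →
≡ ¬¬(¬¬x4 ∨ ((¬x3 ∨ ¬x2) ∧ (¬¬x2 ∨ x3)))   — eliminate →
≡ ¬¬x4 ∨ ((¬x3 ∨ ¬x2) ∧ (¬¬x2 ∨ x3))   — double negation
≡ x4 ∨ ((¬x3 ∨ ¬x2) ∧ (¬¬x2 ∨ x3))   — double negation
≡ x4 ∨ ((¬x3 ∨ ¬x2) ∧ (x2 ∨ x3))   — double negation
≡ x4 ∨ (¬x3 ∧ x2) ∨ (¬x3 ∧ x3) ∨ (¬x2 ∧ x2) ∨ (¬x2 ∧ x3)   — distribute ∧ over ∨
≡ x4 ∨ (¬x3 ∧ x2) ∨ (¬x2 ∧ x3)   — simplify

x4 ∨ (¬x3 ∧ x2) ∨ (¬x2 ∧ x3)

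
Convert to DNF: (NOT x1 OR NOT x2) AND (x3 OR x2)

(NOT x1 AND x3) OR (NOT x1 AND x2) OR (NOT x2 AND x3)

(NOT x1 OR NOT x2) AND (x3 OR x2)
= (NOT x1 AND x3) OR (NOT x1 AND x2) OR (NOT x2 AND x3) OR (NOT x2 AND x2)   (distribute AND over OR)
= (NOT x1 AND x3) OR (NOT x1 AND x2) OR (NOT x2 AND x3)   (simplify)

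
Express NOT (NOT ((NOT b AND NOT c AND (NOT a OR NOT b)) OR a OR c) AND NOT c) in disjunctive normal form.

NOT (NOT ((NOT b AND NOT c AND (NOT a OR NOT b)) OR a OR c) AND NOT c)
⇔ NOT NOT ((NOT b AND NOT c AND (NOT a OR NOT b)) OR a OR c) OR NOT NOT c   (De Morgan)
⇔ (NOT b AND NOT c AND (NOT a OR NOT b)) OR a OR c OR NOT NOT c   (double negation)
⇔ (NOT b AND NOT c AND (NOT a OR NOT b)) OR a OR c OR c   (double negation)
⇔ (NOT b AND NOT c AND NOT a) OR (NOT b AND NOT c AND NOT b) OR a OR c OR c   (distribute AND over OR)
⇔ (NOT b AND NOT c) OR a OR c   (simplify)

(NOT b AND NOT c) OR a OR c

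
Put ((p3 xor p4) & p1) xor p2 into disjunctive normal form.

(p3 & ~p4 & p1 & ~p2) | (~p3 & p4 & p1 & ~p2) | (~p3 & ~p4 & p2) | (p4 & p3 & p2) | (~p1 & p2)

((p3 xor p4) & p1) xor p2
⇔ ((p3 xor p4) & p1 & ~p2) | (~((p3 xor p4) & p1) & p2)   — expand xor
⇔ (((p3 & ~p4) | (~p3 & p4)) & p1 & ~p2) | (~((p3 xor p4) & p1) & p2)   — expand xor
⇔ (((p3 & ~p4) | (~p3 & p4)) & p1 & ~p2) | (~(((p3 & ~p4) | (~p3 & p4)) & p1) & p2)   — expand xor
⇔ (((p3 & ~p4) | (~p3 & p4)) & p1 & ~p2) | ((~((p3 & ~p4) | (~p3 & p4)) | ~p1) & p2)   — De Morgan
⇔ (((p3 & ~p4) | (~p3 & p4)) & p1 & ~p2) | (((~(p3 & ~p4) & ~(~p3 & p4)) | ~p1) & p2)   — De Morgan
⇔ (((p3 & ~p4) | (~p3 & p4)) & p1 & ~p2) | ((((~p3 | ~~p4) & ~(~p3 & p4)) | ~p1) & p2)   — De Morgan
⇔ (((p3 & ~p4) | (~p3 & p4)) & p1 & ~p2) | ((((~p3 | p4) & ~(~p3 & p4)) | ~p1) & p2)   — double negation
⇔ (((p3 & ~p4) | (~p3 & p4)) & p1 & ~p2) | ((((~p3 | p4) & (~~p3 | ~p4)) | ~p1) & p2)   — De Morgan
⇔ (((p3 & ~p4) | (~p3 & p4)) & p1 & ~p2) | ((((~p3 | p4) & (p3 | ~p4)) | ~p1) & p2)   — double negation
⇔ (p3 & ~p4 & p1 & ~p2) | (~p3 & p4 & p1 & ~p2) | (~p3 & p3 & p2) | (~p3 & ~p4 & p2) | (p4 & p3 & p2) | (p4 & ~p4 & p2) | (~p1 & p2)   — distribute & over |
⇔ (p3 & ~p4 & p1 & ~p2) | (~p3 & p4 & p1 & ~p2) | (~p3 & ~p4 & p2) | (p4 & p3 & p2) | (~p1 & p2)   — simplify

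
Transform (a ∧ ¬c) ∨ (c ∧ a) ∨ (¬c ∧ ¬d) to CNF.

(a ∧ ¬c) ∨ (c ∧ a) ∨ (¬c ∧ ¬d)
≡ (a ∨ c ∨ ¬c) ∧ (a ∨ c ∨ ¬d) ∧ (a ∨ a ∨ ¬c) ∧ (a ∨ a ∨ ¬d) ∧ (¬c ∨ c ∨ ¬c) ∧ (¬c ∨ c ∨ ¬d) ∧ (¬c ∨ a ∨ ¬c) ∧ (¬c ∨ a ∨ ¬d)   — distribute ∨ over ∧
≡ (a ∨ ¬c) ∧ (a ∨ ¬d)   — simplify

(a ∨ ¬c) ∧ (a ∨ ¬d)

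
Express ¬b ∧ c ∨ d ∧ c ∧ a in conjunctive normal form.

(¬b ∨ d) ∧ (¬b ∨ a) ∧ c

¬b ∧ c ∨ d ∧ c ∧ a
= (¬b ∨ d) ∧ (¬b ∨ c) ∧ (¬b ∨ a) ∧ (c ∨ d) ∧ (c ∨ c) ∧ (c ∨ a)
= (¬b ∨ d) ∧ (¬b ∨ a) ∧ c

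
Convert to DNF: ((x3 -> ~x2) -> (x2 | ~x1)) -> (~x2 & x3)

(~x2 & x1) | (~x2 & x3)

((x3 -> ~x2) -> (x2 | ~x1)) -> (~x2 & x3)
⇔ ~((x3 -> ~x2) -> (x2 | ~x1)) | (~x2 & x3)   — eliminate ->
⇔ ~(~(x3 -> ~x2) | x2 | ~x1) | (~x2 & x3)   — eliminate ->
⇔ ~(~(~x3 | ~x2) | x2 | ~x1) | (~x2 & x3)   — eliminate ->
⇔ (~~(~x3 | ~x2) & ~x2 & ~~x1) | (~x2 & x3)   — De Morgan
⇔ ((~x3 | ~x2) & ~x2 & ~~x1) | (~x2 & x3)   — double negation
⇔ ((~x3 | ~x2) & ~x2 & x1) | (~x2 & x3)   — double negation
⇔ (~x3 & ~x2 & x1) | (~x2 & ~x2 & x1) | (~x2 & x3)   — distribute & over |
⇔ (~x2 & x1) | (~x2 & x3)   — simplify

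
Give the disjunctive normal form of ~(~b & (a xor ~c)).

b | (~a & c) | (~c & a)

~(~b & (a xor ~c))
⇔ ~(~b & ((a & ~~c) | (~a & ~c)))   (expand xor)
⇔ ~~b | ~((a & ~~c) | (~a & ~c))   (De Morgan)
⇔ b | ~((a & ~~c) | (~a & ~c))   (double negation)
⇔ b | (~(a & ~~c) & ~(~a & ~c))   (De Morgan)
⇔ b | ((~a | ~~~c) & ~(~a & ~c))   (De Morgan)
⇔ b | ((~a | ~c) & ~(~a & ~c))   (double negation)
⇔ b | ((~a | ~c) & (~~a | ~~c))   (De Morgan)
⇔ b | ((~a | ~c) & (a | ~~c))   (double negation)
⇔ b | ((~a | ~c) & (a | c))   (double negation)
⇔ b | (~a & a) | (~a & c) | (~c & a) | (~c & c)   (distribute & over |)
⇔ b | (~a & c) | (~c & a)   (simplify)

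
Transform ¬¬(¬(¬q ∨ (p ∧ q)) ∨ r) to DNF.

(q ∧ ¬p) ∨ r

¬¬(¬(¬q ∨ (p ∧ q)) ∨ r)
⇔ ¬(¬q ∨ (p ∧ q)) ∨ r   [double negation]
⇔ (¬¬q ∧ ¬(p ∧ q)) ∨ r   [De Morgan]
⇔ (q ∧ ¬(p ∧ q)) ∨ r   [double negation]
⇔ (q ∧ (¬p ∨ ¬q)) ∨ r   [De Morgan]
⇔ (q ∧ ¬p) ∨ (q ∧ ¬q) ∨ r   [distribute ∧ over ∨]
⇔ (q ∧ ¬p) ∨ r   [simplify]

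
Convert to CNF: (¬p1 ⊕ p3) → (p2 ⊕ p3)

(¬p1 ⊕ p3) → (p2 ⊕ p3)
⇔ ¬(¬p1 ⊕ p3) ∨ (p2 ⊕ p3)   [eliminate →]
⇔ ¬((¬p1 ∨ p3) ∧ ¬(¬p1 ∧ p3)) ∨ (p2 ⊕ p3)   [expand ⊕]
⇔ ¬((¬p1 ∨ p3) ∧ ¬(¬p1 ∧ p3)) ∨ ((p2 ∨ p3) ∧ ¬(p2 ∧ p3))   [expand ⊕]
⇔ ¬(¬p1 ∨ p3) ∨ ¬¬(¬p1 ∧ p3) ∨ ((p2 ∨ p3) ∧ ¬(p2 ∧ p3))   [De Morgan]
⇔ (¬¬p1 ∧ ¬p3) ∨ ¬¬(¬p1 ∧ p3) ∨ ((p2 ∨ p3) ∧ ¬(p2 ∧ p3))   [De Morgan]
⇔ (p1 ∧ ¬p3) ∨ ¬¬(¬p1 ∧ p3) ∨ ((p2 ∨ p3) ∧ ¬(p2 ∧ p3))   [double negation]
⇔ (p1 ∧ ¬p3) ∨ (¬p1 ∧ p3) ∨ ((p2 ∨ p3) ∧ ¬(p2 ∧ p3))   [double negation]
⇔ (p1 ∧ ¬p3) ∨ (¬p1 ∧ p3) ∨ ((p2 ∨ p3) ∧ (¬p2 ∨ ¬p3))   [De Morgan]
⇔ (p1 ∨ ¬p1 ∨ p2 ∨ p3) ∧ (p1 ∨ ¬p1 ∨ ¬p2 ∨ ¬p3) ∧ (p1 ∨ p3 ∨ p2 ∨ p3) ∧ (p1 ∨ p3 ∨ ¬p2 ∨ ¬p3) ∧ (¬p3 ∨ ¬p1 ∨ p2 ∨ p3) ∧ (¬p3 ∨ ¬p1 ∨ ¬p2 ∨ ¬p3) ∧ (¬p3 ∨ p3 ∨ p2 ∨ p3) ∧ (¬p3 ∨ p3 ∨ ¬p2 ∨ ¬p3)   [distribute ∨ over ∧]
⇔ (p1 ∨ p3 ∨ p2) ∧ (¬p3 ∨ ¬p1 ∨ ¬p2)   [simplify]

(p1 ∨ p3 ∨ p2) ∧ (¬p3 ∨ ¬p1 ∨ ¬p2)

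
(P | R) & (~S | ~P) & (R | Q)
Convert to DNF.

(P & ~S & Q) | (R & ~S) | (R & ~P)

(P | R) & (~S | ~P) & (R | Q)
= (P & ~S & R) | (P & ~S & Q) | (P & ~P & R) | (P & ~P & Q) | (R & ~S & R) | (R & ~S & Q) | (R & ~P & R) | (R & ~P & Q)   (distribute & over |)
= (P & ~S & Q) | (R & ~S) | (R & ~P)   (simplify)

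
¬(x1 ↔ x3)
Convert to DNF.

¬(x1 ↔ x3)
= ¬((x1 → x3) ∧ (x3 → x1))   [eliminate ↔]
= ¬((¬x1 ∨ x3) ∧ (x3 → x1))   [eliminate →]
= ¬((¬x1 ∨ x3) ∧ (¬x3 ∨ x1))   [eliminate →]
= ¬(¬x1 ∨ x3) ∨ ¬(¬x3 ∨ x1)   [De Morgan]
= (¬¬x1 ∧ ¬x3) ∨ ¬(¬x3 ∨ x1)   [De Morgan]
= (x1 ∧ ¬x3) ∨ ¬(¬x3 ∨ x1)   [double negation]
= (x1 ∧ ¬x3) ∨ (¬¬x3 ∧ ¬x1)   [De Morgan]
= (x1 ∧ ¬x3) ∨ (x3 ∧ ¬x1)   [double negation]

(x1 ∧ ¬x3) ∨ (x3 ∧ ¬x1)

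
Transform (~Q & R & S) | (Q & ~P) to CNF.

(~Q & R & S) | (Q & ~P)
≡ (~Q | Q) & (~Q | ~P) & (R | Q) & (R | ~P) & (S | Q) & (S | ~P)
≡ (~Q | ~P) & (R | Q) & (R | ~P) & (S | Q) & (S | ~P)

(~Q | ~P) & (R | Q) & (R | ~P) & (S | Q) & (S | ~P)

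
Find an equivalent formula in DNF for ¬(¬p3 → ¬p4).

¬(¬p3 → ¬p4)
⇔ ¬(¬¬p3 ∨ ¬p4)   [eliminate →]
⇔ ¬¬¬p3 ∧ ¬¬p4   [De Morgan]
⇔ ¬p3 ∧ ¬¬p4   [double negation]
⇔ ¬p3 ∧ p4   [double negation]

¬p3 ∧ p4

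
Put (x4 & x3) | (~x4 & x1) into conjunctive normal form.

(x4 | x1) & (x3 | ~x4) & (x3 | x1)

(x4 & x3) | (~x4 & x1)
⇔ (x4 | ~x4) & (x4 | x1) & (x3 | ~x4) & (x3 | x1)   [distribute | over &]
⇔ (x4 | x1) & (x3 | ~x4) & (x3 | x1)   [simplify]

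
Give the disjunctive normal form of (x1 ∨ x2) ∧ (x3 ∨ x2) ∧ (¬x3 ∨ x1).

(x1 ∨ x2) ∧ (x3 ∨ x2) ∧ (¬x3 ∨ x1)
⇔ (x1 ∧ x3 ∧ ¬x3) ∨ (x1 ∧ x3 ∧ x1) ∨ (x1 ∧ x2 ∧ ¬x3) ∨ (x1 ∧ x2 ∧ x1) ∨ (x2 ∧ x3 ∧ ¬x3) ∨ (x2 ∧ x3 ∧ x1) ∨ (x2 ∧ x2 ∧ ¬x3) ∨ (x2 ∧ x2 ∧ x1)   [distribute ∧ over ∨]
⇔ (x1 ∧ x3) ∨ (x1 ∧ x2) ∨ (x2 ∧ ¬x3)   [simplify]

(x1 ∧ x3) ∨ (x1 ∧ x2) ∨ (x2 ∧ ¬x3)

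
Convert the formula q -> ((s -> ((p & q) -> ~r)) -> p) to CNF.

~q | p

q -> ((s -> ((p & q) -> ~r)) -> p)
= ~q | ((s -> ((p & q) -> ~r)) -> p)   [eliminate ->]
= ~q | ~(s -> ((p & q) -> ~r)) | p   [eliminate ->]
= ~q | ~(~s | ((p & q) -> ~r)) | p   [eliminate ->]
= ~q | ~(~s | ~(p & q) | ~r) | p   [eliminate ->]
= ~q | (~~s & ~~(p & q) & ~~r) | p   [De Morgan]
= ~q | (s & ~~(p & q) & ~~r) | p   [double negation]
= ~q | (s & p & q & ~~r) | p   [double negation]
= ~q | (s & p & q & r) | p   [double negation]
= (~q | s | p) & (~q | p | p) & (~q | q | p) & (~q | r | p)   [distribute | over &]
= ~q | p   [simplify]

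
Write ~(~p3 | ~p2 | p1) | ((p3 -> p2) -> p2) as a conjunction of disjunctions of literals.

p3 | p2

~(~p3 | ~p2 | p1) | ((p3 -> p2) -> p2)
⇔ ~(~p3 | ~p2 | p1) | ~(p3 -> p2) | p2   [eliminate ->]
⇔ ~(~p3 | ~p2 | p1) | ~(~p3 | p2) | p2   [eliminate ->]
⇔ (~~p3 & ~~p2 & ~p1) | ~(~p3 | p2) | p2   [De Morgan]
⇔ (p3 & ~~p2 & ~p1) | ~(~p3 | p2) | p2   [double negation]
⇔ (p3 & p2 & ~p1) | ~(~p3 | p2) | p2   [double negation]
⇔ (p3 & p2 & ~p1) | (~~p3 & ~p2) | p2   [De Morgan]
⇔ (p3 & p2 & ~p1) | (p3 & ~p2) | p2   [double negation]
⇔ (p3 | p3 | p2) & (p3 | ~p2 | p2) & (p2 | p3 | p2) & (p2 | ~p2 | p2) & (~p1 | p3 | p2) & (~p1 | ~p2 | p2)   [distribute | over &]
⇔ p3 | p2   [simplify]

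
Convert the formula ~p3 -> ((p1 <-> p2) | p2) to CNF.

~p3 -> ((p1 <-> p2) | p2)
= ~~p3 | (p1 <-> p2) | p2   [eliminate ->]
= ~~p3 | ((p1 -> p2) & (p2 -> p1)) | p2   [eliminate <->]
= ~~p3 | ((~p1 | p2) & (p2 -> p1)) | p2   [eliminate ->]
= ~~p3 | ((~p1 | p2) & (~p2 | p1)) | p2   [eliminate ->]
= p3 | ((~p1 | p2) & (~p2 | p1)) | p2   [double negation]
= (p3 | ~p1 | p2 | p2) & (p3 | ~p2 | p1 | p2)   [distribute | over &]
= p3 | ~p1 | p2   [simplify]

p3 | ~p1 | p2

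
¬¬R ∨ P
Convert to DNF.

R ∨ P

¬¬R ∨ P
⇔ R ∨ P   [double negation]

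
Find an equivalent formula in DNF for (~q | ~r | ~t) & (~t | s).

(~q | ~r | ~t) & (~t | s)
≡ (~q & ~t) | (~q & s) | (~r & ~t) | (~r & s) | (~t & ~t) | (~t & s)   [distribute & over |]
≡ (~q & s) | (~r & s) | ~t   [simplify]

(~q & s) | (~r & s) | ~t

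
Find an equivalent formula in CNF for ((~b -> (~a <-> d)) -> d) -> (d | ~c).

((~b -> (~a <-> d)) -> d) -> (d | ~c)
≡ ~((~b -> (~a <-> d)) -> d) | d | ~c   (eliminate ->)
≡ ~(~(~b -> (~a <-> d)) | d) | d | ~c   (eliminate ->)
≡ ~(~(~~b | (~a <-> d)) | d) | d | ~c   (eliminate ->)
≡ ~(~(~~b | ((~a -> d) & (d -> ~a))) | d) | d | ~c   (eliminate <->)
≡ ~(~(~~b | ((~~a | d) & (d -> ~a))) | d) | d | ~c   (eliminate ->)
≡ ~(~(~~b | ((~~a | d) & (~d | ~a))) | d) | d | ~c   (eliminate ->)
≡ (~~(~~b | ((~~a | d) & (~d | ~a))) & ~d) | d | ~c   (De Morgan)
≡ ((~~b | ((~~a | d) & (~d | ~a))) & ~d) | d | ~c   (double negation)
≡ ((b | ((~~a | d) & (~d | ~a))) & ~d) | d | ~c   (double negation)
≡ ((b | ((a | d) & (~d | ~a))) & ~d) | d | ~c   (double negation)
≡ (b | a | d | d | ~c) & (b | ~d | ~a | d | ~c) & (~d | d | ~c)   (distribute | over &)
≡ b | a | d | ~c   (simplify)

b | a | d | ~c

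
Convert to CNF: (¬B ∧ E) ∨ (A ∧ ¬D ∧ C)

(¬B ∧ E) ∨ (A ∧ ¬D ∧ C)
≡ (¬B ∨ A) ∧ (¬B ∨ ¬D) ∧ (¬B ∨ C) ∧ (E ∨ A) ∧ (E ∨ ¬D) ∧ (E ∨ C)   [distribute ∨ over ∧]

(¬B ∨ A) ∧ (¬B ∨ ¬D) ∧ (¬B ∨ C) ∧ (E ∨ A) ∧ (E ∨ ¬D) ∧ (E ∨ C)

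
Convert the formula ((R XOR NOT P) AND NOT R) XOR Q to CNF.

(R OR NOT P OR Q) AND (NOT R OR Q) AND (P OR R OR NOT Q)

((R XOR NOT P) AND NOT R) XOR Q
⇔ (((R XOR NOT P) AND NOT R) OR Q) AND NOT ((R XOR NOT P) AND NOT R AND Q)   — expand XOR
⇔ (((R OR NOT P) AND NOT (R AND NOT P) AND NOT R) OR Q) AND NOT ((R XOR NOT P) AND NOT R AND Q)   — expand XOR
⇔ (((R OR NOT P) AND NOT (R AND NOT P) AND NOT R) OR Q) AND NOT ((R OR NOT P) AND NOT (R AND NOT P) AND NOT R AND Q)   — expand XOR
⇔ (((R OR NOT P) AND (NOT R OR NOT NOT P) AND NOT R) OR Q) AND NOT ((R OR NOT P) AND NOT (R AND NOT P) AND NOT R AND Q)   — De Morgan
⇔ (((R OR NOT P) AND (NOT R OR P) AND NOT R) OR Q) AND NOT ((R OR NOT P) AND NOT (R AND NOT P) AND NOT R AND Q)   — double negation
⇔ (((R OR NOT P) AND (NOT R OR P) AND NOT R) OR Q) AND (NOT (R OR NOT P) OR NOT NOT (R AND NOT P) OR NOT NOT R OR NOT Q)   — De Morgan
⇔ (((R OR NOT P) AND (NOT R OR P) AND NOT R) OR Q) AND ((NOT R AND NOT NOT P) OR NOT NOT (R AND NOT P) OR NOT NOT R OR NOT Q)   — De Morgan
⇔ (((R OR NOT P) AND (NOT R OR P) AND NOT R) OR Q) AND ((NOT R AND P) OR NOT NOT (R AND NOT P) OR NOT NOT R OR NOT Q)   — double negation
⇔ (((R OR NOT P) AND (NOT R OR P) AND NOT R) OR Q) AND ((NOT R AND P) OR (R AND NOT P) OR NOT NOT R OR NOT Q)   — double negation
⇔ (((R OR NOT P) AND (NOT R OR P) AND NOT R) OR Q) AND ((NOT R AND P) OR (R AND NOT P) OR R OR NOT Q)   — double negation
⇔ (R OR NOT P OR Q) AND (NOT R OR P OR Q) AND (NOT R OR Q) AND (NOT R OR R OR R OR NOT Q) AND (NOT R OR NOT P OR R OR NOT Q) AND (P OR R OR R OR NOT Q) AND (P OR NOT P OR R OR NOT Q)   — distribute OR over AND
⇔ (R OR NOT P OR Q) AND (NOT R OR Q) AND (P OR R OR NOT Q)   — simplify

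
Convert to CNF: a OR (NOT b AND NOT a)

a OR (NOT b AND NOT a)
≡ (a OR NOT b) AND (a OR NOT a)   — distribute OR over AND
≡ a OR NOT b   — simplify

a OR NOT b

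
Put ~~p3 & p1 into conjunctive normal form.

p3 & p1

~~p3 & p1
⇔ p3 & p1   (double negation)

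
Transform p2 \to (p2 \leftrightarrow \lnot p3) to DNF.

p2 \to (p2 \leftrightarrow \lnot p3)
≡ \lnot p2 \lor (p2 \leftrightarrow \lnot p3)   — eliminate \to
≡ \lnot p2 \lor ((p2 \to \lnot p3) \land (\lnot p3 \to p2))   — eliminate \leftrightarrow
≡ \lnot p2 \lor ((\lnot p2 \lor \lnot p3) \land (\lnot p3 \to p2))   — eliminate \to
≡ \lnot p2 \lor ((\lnot p2 \lor \lnot p3) \land (\lnot \lnot p3 \lor p2))   — eliminate \to
≡ \lnot p2 \lor ((\lnot p2 \lor \lnot p3) \land (p3 \lor p2))   — double negation
≡ \lnot p2 \lor (\lnot p2 \land p3) \lor (\lnot p2 \land p2) \lor (\lnot p3 \land p3) \lor (\lnot p3 \land p2)   — distribute \land over \lor
≡ \lnot p2 \lor (\lnot p3 \land p2)   — simplify

\lnot p2 \lor (\lnot p3 \land p2)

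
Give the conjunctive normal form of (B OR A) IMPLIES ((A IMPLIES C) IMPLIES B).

(B OR A) IMPLIES ((A IMPLIES C) IMPLIES B)
≡ NOT (B OR A) OR ((A IMPLIES C) IMPLIES B)   — eliminate IMPLIES
≡ NOT (B OR A) OR NOT (A IMPLIES C) OR B   — eliminate IMPLIES
≡ NOT (B OR A) OR NOT (NOT A OR C) OR B   — eliminate IMPLIES
≡ (NOT B AND NOT A) OR NOT (NOT A OR C) OR B   — De Morgan
≡ (NOT B AND NOT A) OR (NOT NOT A AND NOT C) OR B   — De Morgan
≡ (NOT B AND NOT A) OR (A AND NOT C) OR B   — double negation
≡ (NOT B OR A OR B) AND (NOT B OR NOT C OR B) AND (NOT A OR A OR B) AND (NOT A OR NOT C OR B)   — distribute OR over AND
≡ NOT A OR NOT C OR B   — simplify

NOT A OR NOT C OR B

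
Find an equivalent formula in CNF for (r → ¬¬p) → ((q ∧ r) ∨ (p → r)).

(r → ¬¬p) → ((q ∧ r) ∨ (p → r))
≡ ¬(r → ¬¬p) ∨ (q ∧ r) ∨ (p → r)   [eliminate →]
≡ ¬(¬r ∨ ¬¬p) ∨ (q ∧ r) ∨ (p → r)   [eliminate →]
≡ ¬(¬r ∨ ¬¬p) ∨ (q ∧ r) ∨ ¬p ∨ r   [eliminate →]
≡ (¬¬r ∧ ¬¬¬p) ∨ (q ∧ r) ∨ ¬p ∨ r   [De Morgan]
≡ (r ∧ ¬¬¬p) ∨ (q ∧ r) ∨ ¬p ∨ r   [double negation]
≡ (r ∧ ¬p) ∨ (q ∧ r) ∨ ¬p ∨ r   [double negation]
≡ (r ∨ q ∨ ¬p ∨ r) ∧ (r ∨ r ∨ ¬p ∨ r) ∧ (¬p ∨ q ∨ ¬p ∨ r) ∧ (¬p ∨ r ∨ ¬p ∨ r)   [distribute ∨ over ∧]
≡ r ∨ ¬p   [simplify]

r ∨ ¬p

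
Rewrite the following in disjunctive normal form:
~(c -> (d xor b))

(c & ~d & ~b) | (c & b & d)

~(c -> (d xor b))
⇔ ~(~c | (d xor b))   [eliminate ->]
⇔ ~(~c | (d & ~b) | (~d & b))   [expand xor]
⇔ ~~c & ~(d & ~b) & ~(~d & b)   [De Morgan]
⇔ c & ~(d & ~b) & ~(~d & b)   [double negation]
⇔ c & (~d | ~~b) & ~(~d & b)   [De Morgan]
⇔ c & (~d | b) & ~(~d & b)   [double negation]
⇔ c & (~d | b) & (~~d | ~b)   [De Morgan]
⇔ c & (~d | b) & (d | ~b)   [double negation]
⇔ (c & ~d & d) | (c & ~d & ~b) | (c & b & d) | (c & b & ~b)   [distribute & over |]
⇔ (c & ~d & ~b) | (c & b & d)   [simplify]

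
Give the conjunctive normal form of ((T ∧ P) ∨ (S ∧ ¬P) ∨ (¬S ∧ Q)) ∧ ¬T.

((T ∧ P) ∨ (S ∧ ¬P) ∨ (¬S ∧ Q)) ∧ ¬T
⇔ (T ∨ S ∨ ¬S) ∧ (T ∨ S ∨ Q) ∧ (T ∨ ¬P ∨ ¬S) ∧ (T ∨ ¬P ∨ Q) ∧ (P ∨ S ∨ ¬S) ∧ (P ∨ S ∨ Q) ∧ (P ∨ ¬P ∨ ¬S) ∧ (P ∨ ¬P ∨ Q) ∧ ¬T   — distribute ∨ over ∧
⇔ (T ∨ S ∨ Q) ∧ (T ∨ ¬P ∨ ¬S) ∧ (T ∨ ¬P ∨ Q) ∧ (P ∨ S ∨ Q) ∧ ¬T   — simplify

(T ∨ S ∨ Q) ∧ (T ∨ ¬P ∨ ¬S) ∧ (T ∨ ¬P ∨ Q) ∧ (P ∨ S ∨ Q) ∧ ¬T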